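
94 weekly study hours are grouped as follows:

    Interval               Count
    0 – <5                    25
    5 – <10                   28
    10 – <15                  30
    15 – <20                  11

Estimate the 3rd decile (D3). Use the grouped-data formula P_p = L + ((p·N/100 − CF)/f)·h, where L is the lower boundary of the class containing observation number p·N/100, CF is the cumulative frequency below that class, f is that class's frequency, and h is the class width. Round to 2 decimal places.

5.57

N = 94; target position k = 30/100 · 94 = 28.2.
Cumulative frequencies: 25, 53, 83, 94.
Observation 28.2 falls in the class 5 – <10.
L = 5, CF = 25, f = 28, h = 5.
P30 = 5 + ((28.2 − 25)/28)·5 = 5 + 0.571429 = 5.57143.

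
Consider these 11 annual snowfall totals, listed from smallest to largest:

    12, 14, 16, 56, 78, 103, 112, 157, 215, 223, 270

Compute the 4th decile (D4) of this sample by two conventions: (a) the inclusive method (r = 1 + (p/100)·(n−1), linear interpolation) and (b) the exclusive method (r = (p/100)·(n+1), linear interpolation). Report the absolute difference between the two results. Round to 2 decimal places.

n = 11.
(a) r = 5 → value at rank 5 = 78.
(b) r = 4.8; between ranks 4 (56) and 5 (78): 73.6.
|78 − 73.6| = 4.4.

4.40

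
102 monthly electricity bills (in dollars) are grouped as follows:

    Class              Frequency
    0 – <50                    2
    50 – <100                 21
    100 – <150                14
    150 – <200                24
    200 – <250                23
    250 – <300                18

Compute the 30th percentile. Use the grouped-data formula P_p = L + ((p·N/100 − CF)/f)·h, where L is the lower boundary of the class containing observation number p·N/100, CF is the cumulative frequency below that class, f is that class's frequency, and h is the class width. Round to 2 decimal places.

127.14

N = 102; target position k = 30/100 · 102 = 30.6.
Cumulative frequencies: 2, 23, 37, 61, 84, 102.
Observation 30.6 falls in the class 100 – <150.
L = 100, CF = 23, f = 14, h = 50.
P30 = 100 + ((30.6 − 23)/14)·50 = 100 + 27.1429 = 127.143.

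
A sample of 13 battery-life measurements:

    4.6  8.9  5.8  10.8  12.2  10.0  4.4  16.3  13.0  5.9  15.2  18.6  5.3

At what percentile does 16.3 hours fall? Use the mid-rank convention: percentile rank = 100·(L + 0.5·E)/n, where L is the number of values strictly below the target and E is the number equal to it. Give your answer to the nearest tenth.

88.5

Sorted: 4.4, 4.6, 5.3, 5.8, 5.9, 8.9, 10.0, 10.8, 12.2, 13.0, 15.2, 16.3, 18.6.
Count below 16.3: L = 11; count equal: E = 1; n = 13.
Percentile rank = 100·(11 + 0.5·1)/13 = 100·11.5/13 = 88.46.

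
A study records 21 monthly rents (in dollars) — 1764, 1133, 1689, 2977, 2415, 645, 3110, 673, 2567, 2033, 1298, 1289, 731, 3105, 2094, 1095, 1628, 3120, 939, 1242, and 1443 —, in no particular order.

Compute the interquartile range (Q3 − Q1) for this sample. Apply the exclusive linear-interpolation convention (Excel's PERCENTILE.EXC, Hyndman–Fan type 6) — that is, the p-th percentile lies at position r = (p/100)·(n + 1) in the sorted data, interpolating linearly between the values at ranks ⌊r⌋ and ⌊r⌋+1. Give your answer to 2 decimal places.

Sorted: 645, 673, 731, 939, 1095, 1133, 1242, 1289, 1298, 1443, 1628, 1689, 1764, 2033, 2094, 2415, 2567, 2977, 3105, 3110, 3120.
n = 21.
P25: r = 5.5; ranks 5–6 are 1095, 1133; interpolating gives 1114.
P75: r = 16.5; ranks 16–17 are 2415, 2567; interpolating gives 2491.
Difference: 2491 − 1114 = 1377.

1377.00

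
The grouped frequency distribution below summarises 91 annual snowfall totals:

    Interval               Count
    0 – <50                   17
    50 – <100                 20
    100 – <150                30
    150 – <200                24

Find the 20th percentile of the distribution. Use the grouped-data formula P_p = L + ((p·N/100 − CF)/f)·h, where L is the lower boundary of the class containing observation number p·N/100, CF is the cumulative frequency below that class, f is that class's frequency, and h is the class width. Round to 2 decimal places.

N = 91; target position k = 20/100 · 91 = 18.2.
Cumulative frequencies: 17, 37, 67, 91.
Observation 18.2 falls in the class 50 – <100.
L = 50, CF = 17, f = 20, h = 50.
P20 = 50 + ((18.2 − 17)/20)·50 = 50 + 3 = 53.

53.00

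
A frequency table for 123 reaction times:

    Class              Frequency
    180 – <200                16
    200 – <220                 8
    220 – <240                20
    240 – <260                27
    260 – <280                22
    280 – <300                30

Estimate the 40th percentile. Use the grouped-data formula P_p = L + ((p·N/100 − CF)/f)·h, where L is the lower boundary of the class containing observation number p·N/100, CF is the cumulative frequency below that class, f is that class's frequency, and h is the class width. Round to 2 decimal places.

243.85

N = 123; target position k = 40/100 · 123 = 49.2.
Cumulative frequencies: 16, 24, 44, 71, 93, 123.
Observation 49.2 falls in the class 240 – <260.
L = 240, CF = 44, f = 27, h = 20.
P40 = 240 + ((49.2 − 44)/27)·20 = 240 + 3.85185 = 243.852.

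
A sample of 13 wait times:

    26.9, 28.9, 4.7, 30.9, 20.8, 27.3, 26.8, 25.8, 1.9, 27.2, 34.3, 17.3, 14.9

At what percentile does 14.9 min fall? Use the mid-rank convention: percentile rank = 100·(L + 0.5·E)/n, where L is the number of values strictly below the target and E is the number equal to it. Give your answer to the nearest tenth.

Sorted: 1.9, 4.7, 14.9, 17.3, 20.8, 25.8, 26.8, 26.9, 27.2, 27.3, 28.9, 30.9, 34.3.
Count below 14.9: L = 2; count equal: E = 1; n = 13.
Percentile rank = 100·(2 + 0.5·1)/13 = 100·2.5/13 = 19.23.

19.2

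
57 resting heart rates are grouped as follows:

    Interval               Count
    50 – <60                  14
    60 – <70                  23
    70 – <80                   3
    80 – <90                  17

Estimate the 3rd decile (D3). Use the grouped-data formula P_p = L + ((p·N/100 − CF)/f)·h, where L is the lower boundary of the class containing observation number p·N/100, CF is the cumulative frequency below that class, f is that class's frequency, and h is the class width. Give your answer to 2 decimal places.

61.35

N = 57; target position k = 30/100 · 57 = 17.1.
Cumulative frequencies: 14, 37, 40, 57.
Observation 17.1 falls in the class 60 – <70.
L = 60, CF = 14, f = 23, h = 10.
P30 = 60 + ((17.1 − 14)/23)·10 = 60 + 1.34783 = 61.3478.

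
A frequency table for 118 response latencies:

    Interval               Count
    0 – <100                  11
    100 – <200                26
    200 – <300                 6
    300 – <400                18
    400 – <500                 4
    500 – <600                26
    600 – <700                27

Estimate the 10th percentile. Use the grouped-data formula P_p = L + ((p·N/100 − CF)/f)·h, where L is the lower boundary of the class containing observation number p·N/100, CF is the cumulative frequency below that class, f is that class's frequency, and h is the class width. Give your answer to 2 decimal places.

103.08

N = 118; target position k = 10/100 · 118 = 11.8.
Cumulative frequencies: 11, 37, 43, 61, 65, 91, 118.
Observation 11.8 falls in the class 100 – <200.
L = 100, CF = 11, f = 26, h = 100.
P10 = 100 + ((11.8 − 11)/26)·100 = 100 + 3.07692 = 103.077.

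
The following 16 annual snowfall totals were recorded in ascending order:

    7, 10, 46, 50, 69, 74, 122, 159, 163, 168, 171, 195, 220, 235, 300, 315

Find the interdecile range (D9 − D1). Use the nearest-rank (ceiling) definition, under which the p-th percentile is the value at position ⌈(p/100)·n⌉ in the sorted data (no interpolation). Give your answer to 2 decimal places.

290.00

n = 16.
P10: rank ⌈10/100·16⌉ = 2 → 10.
P90: rank ⌈90/100·16⌉ = 15 → 300.
Difference: 300 − 10 = 290.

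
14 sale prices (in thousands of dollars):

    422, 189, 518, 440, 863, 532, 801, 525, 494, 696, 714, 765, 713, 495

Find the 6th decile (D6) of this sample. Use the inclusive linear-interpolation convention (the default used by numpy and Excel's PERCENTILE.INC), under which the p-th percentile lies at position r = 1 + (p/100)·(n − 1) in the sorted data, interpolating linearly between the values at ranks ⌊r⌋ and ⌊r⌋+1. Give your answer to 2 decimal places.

Sorted: 189, 422, 440, 494, 495, 518, 525, 532, 696, 713, 714, 765, 801, 863.
n = 14.
r = 1 + (60/100)·(14 − 1) = 1 + 7.8 = 8.8.
Rank 8 is 532 and rank 9 is 696.
Interpolate: 532 + 0.8·(696 − 532) = 532 + 0.8·164 = 663.2.

663.20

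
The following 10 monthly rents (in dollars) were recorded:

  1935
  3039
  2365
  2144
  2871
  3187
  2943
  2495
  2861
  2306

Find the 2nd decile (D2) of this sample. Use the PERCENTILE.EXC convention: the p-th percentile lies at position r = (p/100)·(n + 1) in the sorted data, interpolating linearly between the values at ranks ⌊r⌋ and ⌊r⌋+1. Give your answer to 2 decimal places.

2176.40

Sorted: 1935, 2144, 2306, 2365, 2495, 2861, 2871, 2943, 3039, 3187.
n = 10.
r = (20/100)·(10 + 1) = 2.2.
Rank 2 is 2144 and rank 3 is 2306.
Interpolate: 2144 + 0.2·(2306 − 2144) = 2144 + 0.2·162 = 2176.4.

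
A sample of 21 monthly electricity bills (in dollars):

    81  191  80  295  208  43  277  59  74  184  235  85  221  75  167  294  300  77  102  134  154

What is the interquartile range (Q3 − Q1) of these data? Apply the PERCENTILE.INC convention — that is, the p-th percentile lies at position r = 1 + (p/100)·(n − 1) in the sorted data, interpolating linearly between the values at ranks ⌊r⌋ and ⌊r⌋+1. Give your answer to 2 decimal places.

141.00

Sorted: 43, 59, 74, 75, 77, 80, 81, 85, 102, 134, 154, 167, 184, 191, 208, 221, 235, 277, 294, 295, 300.
n = 21.
P25: r = 6 (integer) → 80.
P75: r = 16 (integer) → 221.
Difference: 221 − 80 = 141.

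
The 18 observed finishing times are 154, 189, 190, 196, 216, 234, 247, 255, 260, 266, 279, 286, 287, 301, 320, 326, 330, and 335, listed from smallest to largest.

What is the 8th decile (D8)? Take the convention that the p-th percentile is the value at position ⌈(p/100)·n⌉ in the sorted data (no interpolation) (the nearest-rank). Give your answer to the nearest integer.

320

n = 18.
Position = ⌈80/100 · 18⌉ = ⌈14.4⌉ = 15.
The value at rank 15 is 320.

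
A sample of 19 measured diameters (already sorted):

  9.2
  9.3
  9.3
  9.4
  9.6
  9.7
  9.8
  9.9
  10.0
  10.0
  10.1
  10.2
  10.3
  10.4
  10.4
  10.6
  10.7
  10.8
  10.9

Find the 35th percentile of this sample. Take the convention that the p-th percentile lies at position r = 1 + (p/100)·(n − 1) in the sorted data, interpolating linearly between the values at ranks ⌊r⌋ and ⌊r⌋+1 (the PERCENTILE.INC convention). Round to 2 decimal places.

n = 19.
r = 1 + (35/100)·(19 − 1) = 1 + 6.3 = 7.3.
Rank 7 is 9.8 and rank 8 is 9.9.
Interpolate: 9.8 + 0.3·(9.9 − 9.8) = 9.8 + 0.3·0.1 = 9.83.

9.83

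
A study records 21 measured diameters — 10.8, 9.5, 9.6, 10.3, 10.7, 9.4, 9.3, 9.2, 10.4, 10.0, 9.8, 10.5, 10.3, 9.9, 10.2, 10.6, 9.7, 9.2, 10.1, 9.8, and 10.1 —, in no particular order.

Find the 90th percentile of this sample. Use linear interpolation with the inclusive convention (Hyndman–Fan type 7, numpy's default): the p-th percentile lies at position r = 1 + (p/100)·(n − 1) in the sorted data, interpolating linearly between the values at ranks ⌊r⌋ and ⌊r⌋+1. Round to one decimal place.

10.6

Sorted: 9.2, 9.2, 9.3, 9.4, 9.5, 9.6, 9.7, 9.8, 9.8, 9.9, 10.0, 10.1, 10.1, 10.2, 10.3, 10.3, 10.4, 10.5, 10.6, 10.7, 10.8.
n = 21.
r = 1 + (90/100)·(21 − 1) = 1 + 18 = 19.
r is an integer, so P90 is the value at rank 19: 10.6.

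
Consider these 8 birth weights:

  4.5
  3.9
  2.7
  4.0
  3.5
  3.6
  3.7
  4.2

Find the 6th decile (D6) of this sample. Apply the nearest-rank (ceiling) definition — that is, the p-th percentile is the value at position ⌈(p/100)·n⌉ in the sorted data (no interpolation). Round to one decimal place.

3.9

Sorted: 2.7, 3.5, 3.6, 3.7, 3.9, 4.0, 4.2, 4.5.
n = 8.
Position = ⌈60/100 · 8⌉ = ⌈4.8⌉ = 5.
The value at rank 5 is 3.9.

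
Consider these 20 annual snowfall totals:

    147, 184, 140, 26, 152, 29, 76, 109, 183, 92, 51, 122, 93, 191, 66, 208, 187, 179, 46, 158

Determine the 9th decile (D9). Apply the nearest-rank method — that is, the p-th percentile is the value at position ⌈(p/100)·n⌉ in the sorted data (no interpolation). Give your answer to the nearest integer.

187

Sorted: 26, 29, 46, 51, 66, 76, 92, 93, 109, 122, 140, 147, 152, 158, 179, 183, 184, 187, 191, 208.
n = 20.
Position = ⌈90/100 · 20⌉ = ⌈18⌉ = 18.
The value at rank 18 is 187.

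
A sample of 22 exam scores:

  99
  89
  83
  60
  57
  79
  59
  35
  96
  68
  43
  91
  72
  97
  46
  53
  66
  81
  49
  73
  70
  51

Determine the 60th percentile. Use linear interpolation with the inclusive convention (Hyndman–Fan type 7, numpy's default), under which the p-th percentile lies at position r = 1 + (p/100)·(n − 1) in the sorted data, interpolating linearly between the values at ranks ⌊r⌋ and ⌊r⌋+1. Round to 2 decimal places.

Sorted: 35, 43, 46, 49, 51, 53, 57, 59, 60, 66, 68, 70, 72, 73, 79, 81, 83, 89, 91, 96, 97, 99.
n = 22.
r = 1 + (60/100)·(22 − 1) = 1 + 12.6 = 13.6.
Rank 13 is 72 and rank 14 is 73.
Interpolate: 72 + 0.6·(73 − 72) = 72 + 0.6·1 = 72.6.

72.60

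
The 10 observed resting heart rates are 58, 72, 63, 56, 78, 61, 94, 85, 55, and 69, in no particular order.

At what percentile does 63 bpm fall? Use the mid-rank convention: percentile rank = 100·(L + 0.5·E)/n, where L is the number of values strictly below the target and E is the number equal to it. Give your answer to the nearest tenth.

45.0

Sorted: 55, 56, 58, 61, 63, 69, 72, 78, 85, 94.
Count below 63: L = 4; count equal: E = 1; n = 10.
Percentile rank = 100·(4 + 0.5·1)/10 = 100·4.5/10 = 45.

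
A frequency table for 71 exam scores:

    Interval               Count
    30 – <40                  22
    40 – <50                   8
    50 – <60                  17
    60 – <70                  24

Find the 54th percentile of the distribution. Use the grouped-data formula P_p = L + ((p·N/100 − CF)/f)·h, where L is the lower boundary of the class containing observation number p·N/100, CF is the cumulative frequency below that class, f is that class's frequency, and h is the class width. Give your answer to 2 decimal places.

54.91

N = 71; target position k = 54/100 · 71 = 38.34.
Cumulative frequencies: 22, 30, 47, 71.
Observation 38.34 falls in the class 50 – <60.
L = 50, CF = 30, f = 17, h = 10.
P54 = 50 + ((38.34 − 30)/17)·10 = 50 + 4.90588 = 54.9059.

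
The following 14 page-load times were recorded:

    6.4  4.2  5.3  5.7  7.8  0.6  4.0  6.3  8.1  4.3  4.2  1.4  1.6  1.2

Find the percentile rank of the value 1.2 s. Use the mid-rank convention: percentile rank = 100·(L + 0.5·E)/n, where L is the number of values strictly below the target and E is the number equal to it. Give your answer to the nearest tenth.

Sorted: 0.6, 1.2, 1.4, 1.6, 4.0, 4.2, 4.2, 4.3, 5.3, 5.7, 6.3, 6.4, 7.8, 8.1.
Count below 1.2: L = 1; count equal: E = 1; n = 14.
Percentile rank = 100·(1 + 0.5·1)/14 = 100·1.5/14 = 10.71.

10.7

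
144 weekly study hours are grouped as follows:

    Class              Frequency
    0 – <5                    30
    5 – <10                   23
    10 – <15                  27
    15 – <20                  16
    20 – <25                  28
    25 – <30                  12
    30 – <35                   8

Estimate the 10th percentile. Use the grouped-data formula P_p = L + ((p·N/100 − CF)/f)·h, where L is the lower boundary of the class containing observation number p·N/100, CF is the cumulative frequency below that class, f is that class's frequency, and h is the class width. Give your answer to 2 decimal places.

N = 144; target position k = 10/100 · 144 = 14.4.
Cumulative frequencies: 30, 53, 80, 96, 124, 136, 144.
Observation 14.4 falls in the class 0 – <5.
L = 0, CF = 0, f = 30, h = 5.
P10 = 0 + ((14.4 − 0)/30)·5 = 0 + 2.4 = 2.4.

2.40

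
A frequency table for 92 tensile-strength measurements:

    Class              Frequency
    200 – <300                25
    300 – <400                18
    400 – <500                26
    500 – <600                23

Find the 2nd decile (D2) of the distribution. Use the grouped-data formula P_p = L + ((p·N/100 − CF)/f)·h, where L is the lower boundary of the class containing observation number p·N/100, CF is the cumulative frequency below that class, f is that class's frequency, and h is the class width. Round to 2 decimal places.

N = 92; target position k = 20/100 · 92 = 18.4.
Cumulative frequencies: 25, 43, 69, 92.
Observation 18.4 falls in the class 200 – <300.
L = 200, CF = 0, f = 25, h = 100.
P20 = 200 + ((18.4 − 0)/25)·100 = 200 + 73.6 = 273.6.

273.60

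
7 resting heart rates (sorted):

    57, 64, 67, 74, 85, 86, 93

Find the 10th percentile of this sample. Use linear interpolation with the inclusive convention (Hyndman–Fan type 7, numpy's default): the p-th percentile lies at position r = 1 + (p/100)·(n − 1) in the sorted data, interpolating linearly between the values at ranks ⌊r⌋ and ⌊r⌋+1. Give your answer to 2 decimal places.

n = 7.
r = 1 + (10/100)·(7 − 1) = 1 + 0.6 = 1.6.
Rank 1 is 57 and rank 2 is 64.
Interpolate: 57 + 0.6·(64 − 57) = 57 + 0.6·7 = 61.2.

61.20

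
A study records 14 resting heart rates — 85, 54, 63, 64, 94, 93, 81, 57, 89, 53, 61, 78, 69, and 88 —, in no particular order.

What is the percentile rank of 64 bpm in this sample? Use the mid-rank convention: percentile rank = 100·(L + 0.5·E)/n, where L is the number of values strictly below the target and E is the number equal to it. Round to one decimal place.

Sorted: 53, 54, 57, 61, 63, 64, 69, 78, 81, 85, 88, 89, 93, 94.
Count below 64: L = 5; count equal: E = 1; n = 14.
Percentile rank = 100·(5 + 0.5·1)/14 = 100·5.5/14 = 39.29.

39.3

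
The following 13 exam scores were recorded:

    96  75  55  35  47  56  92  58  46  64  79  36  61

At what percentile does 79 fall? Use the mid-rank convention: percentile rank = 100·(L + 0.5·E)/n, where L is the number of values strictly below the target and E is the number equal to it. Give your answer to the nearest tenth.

80.8

Sorted: 35, 36, 46, 47, 55, 56, 58, 61, 64, 75, 79, 92, 96.
Count below 79: L = 10; count equal: E = 1; n = 13.
Percentile rank = 100·(10 + 0.5·1)/13 = 100·10.5/13 = 80.77.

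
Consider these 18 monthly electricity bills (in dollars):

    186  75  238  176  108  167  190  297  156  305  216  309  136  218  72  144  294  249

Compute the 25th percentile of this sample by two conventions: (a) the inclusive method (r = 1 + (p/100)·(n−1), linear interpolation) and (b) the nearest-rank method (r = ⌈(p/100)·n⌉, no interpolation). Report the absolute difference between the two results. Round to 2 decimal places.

Sorted: 72, 75, 108, 136, 144, 156, 167, 176, 186, 190, 216, 218, 238, 249, 294, 297, 305, 309.
n = 18.
(a) r = 5.25; between ranks 5 (144) and 6 (156): 147.
(b) the nearest-rank method: rank 5 → 144.
|147 − 144| = 3.

3.00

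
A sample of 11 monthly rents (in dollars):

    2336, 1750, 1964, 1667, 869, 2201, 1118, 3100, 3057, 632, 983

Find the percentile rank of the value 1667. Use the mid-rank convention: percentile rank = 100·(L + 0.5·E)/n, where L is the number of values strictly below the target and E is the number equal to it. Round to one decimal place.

Sorted: 632, 869, 983, 1118, 1667, 1750, 1964, 2201, 2336, 3057, 3100.
Count below 1667: L = 4; count equal: E = 1; n = 11.
Percentile rank = 100·(4 + 0.5·1)/11 = 100·4.5/11 = 40.91.

40.9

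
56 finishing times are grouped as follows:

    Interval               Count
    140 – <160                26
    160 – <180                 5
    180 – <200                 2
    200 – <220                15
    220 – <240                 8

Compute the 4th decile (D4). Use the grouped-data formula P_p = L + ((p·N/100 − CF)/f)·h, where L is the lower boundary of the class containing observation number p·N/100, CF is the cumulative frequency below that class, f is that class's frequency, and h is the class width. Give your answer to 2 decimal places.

157.23

N = 56; target position k = 40/100 · 56 = 22.4.
Cumulative frequencies: 26, 31, 33, 48, 56.
Observation 22.4 falls in the class 140 – <160.
L = 140, CF = 0, f = 26, h = 20.
P40 = 140 + ((22.4 − 0)/26)·20 = 140 + 17.2308 = 157.231.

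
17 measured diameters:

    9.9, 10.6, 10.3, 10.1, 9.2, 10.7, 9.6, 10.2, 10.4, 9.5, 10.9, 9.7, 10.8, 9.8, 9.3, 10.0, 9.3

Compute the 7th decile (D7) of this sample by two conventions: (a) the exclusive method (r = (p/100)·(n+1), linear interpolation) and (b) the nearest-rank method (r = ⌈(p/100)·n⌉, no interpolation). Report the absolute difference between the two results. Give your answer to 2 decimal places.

0.06

Sorted: 9.2, 9.3, 9.3, 9.5, 9.6, 9.7, 9.8, 9.9, 10.0, 10.1, 10.2, 10.3, 10.4, 10.6, 10.7, 10.8, 10.9.
n = 17.
(a) r = 12.6; between ranks 12 (10.3) and 13 (10.4): 10.36.
(b) the nearest-rank method: rank 12 → 10.3.
|10.36 − 10.3| = 0.06.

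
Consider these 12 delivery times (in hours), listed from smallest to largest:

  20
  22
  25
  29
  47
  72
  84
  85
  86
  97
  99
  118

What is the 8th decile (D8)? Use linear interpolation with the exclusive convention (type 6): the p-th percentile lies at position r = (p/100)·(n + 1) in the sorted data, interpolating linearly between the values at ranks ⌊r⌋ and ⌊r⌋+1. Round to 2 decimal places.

n = 12.
r = (80/100)·(12 + 1) = 10.4.
Rank 10 is 97 and rank 11 is 99.
Interpolate: 97 + 0.4·(99 − 97) = 97 + 0.4·2 = 97.8.

97.80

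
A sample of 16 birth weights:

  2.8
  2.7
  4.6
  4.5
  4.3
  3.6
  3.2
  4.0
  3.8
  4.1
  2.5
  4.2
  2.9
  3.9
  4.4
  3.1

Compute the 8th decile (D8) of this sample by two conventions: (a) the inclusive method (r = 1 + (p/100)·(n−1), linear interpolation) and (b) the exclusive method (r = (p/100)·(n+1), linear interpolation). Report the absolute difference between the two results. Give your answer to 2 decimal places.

0.06

Sorted: 2.5, 2.7, 2.8, 2.9, 3.1, 3.2, 3.6, 3.8, 3.9, 4.0, 4.1, 4.2, 4.3, 4.4, 4.5, 4.6.
n = 16.
(a) r = 13 → value at rank 13 = 4.3.
(b) r = 13.6; between ranks 13 (4.3) and 14 (4.4): 4.36.
|4.3 − 4.36| = 0.06.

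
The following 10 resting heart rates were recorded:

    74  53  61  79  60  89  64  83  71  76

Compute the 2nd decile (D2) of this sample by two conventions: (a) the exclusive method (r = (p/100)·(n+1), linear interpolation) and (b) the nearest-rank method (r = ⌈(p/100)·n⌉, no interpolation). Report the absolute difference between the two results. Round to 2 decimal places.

0.20

Sorted: 53, 60, 61, 64, 71, 74, 76, 79, 83, 89.
n = 10.
(a) r = 2.2; between ranks 2 (60) and 3 (61): 60.2.
(b) the nearest-rank method: rank 2 → 60.
|60.2 − 60| = 0.2.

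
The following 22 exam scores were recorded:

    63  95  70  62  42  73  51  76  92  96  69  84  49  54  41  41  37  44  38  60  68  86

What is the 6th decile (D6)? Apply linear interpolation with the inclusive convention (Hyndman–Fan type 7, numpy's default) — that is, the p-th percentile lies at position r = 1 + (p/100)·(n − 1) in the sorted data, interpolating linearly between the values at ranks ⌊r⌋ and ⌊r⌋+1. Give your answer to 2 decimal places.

68.60

Sorted: 37, 38, 41, 41, 42, 44, 49, 51, 54, 60, 62, 63, 68, 69, 70, 73, 76, 84, 86, 92, 95, 96.
n = 22.
r = 1 + (60/100)·(22 − 1) = 1 + 12.6 = 13.6.
Rank 13 is 68 and rank 14 is 69.
Interpolate: 68 + 0.6·(69 − 68) = 68 + 0.6·1 = 68.6.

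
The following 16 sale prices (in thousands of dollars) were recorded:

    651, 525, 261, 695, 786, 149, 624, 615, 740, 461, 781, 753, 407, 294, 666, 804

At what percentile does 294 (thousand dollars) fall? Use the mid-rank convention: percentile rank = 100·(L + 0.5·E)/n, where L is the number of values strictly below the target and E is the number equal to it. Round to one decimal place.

15.6

Sorted: 149, 261, 294, 407, 461, 525, 615, 624, 651, 666, 695, 740, 753, 781, 786, 804.
Count below 294: L = 2; count equal: E = 1; n = 16.
Percentile rank = 100·(2 + 0.5·1)/16 = 100·2.5/16 = 15.62.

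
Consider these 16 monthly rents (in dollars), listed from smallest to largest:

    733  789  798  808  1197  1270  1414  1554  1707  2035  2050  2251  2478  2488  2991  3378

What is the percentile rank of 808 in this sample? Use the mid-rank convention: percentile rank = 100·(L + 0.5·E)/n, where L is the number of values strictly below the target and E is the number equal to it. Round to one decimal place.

Count below 808: L = 3; count equal: E = 1; n = 16.
Percentile rank = 100·(3 + 0.5·1)/16 = 100·3.5/16 = 21.88.

21.9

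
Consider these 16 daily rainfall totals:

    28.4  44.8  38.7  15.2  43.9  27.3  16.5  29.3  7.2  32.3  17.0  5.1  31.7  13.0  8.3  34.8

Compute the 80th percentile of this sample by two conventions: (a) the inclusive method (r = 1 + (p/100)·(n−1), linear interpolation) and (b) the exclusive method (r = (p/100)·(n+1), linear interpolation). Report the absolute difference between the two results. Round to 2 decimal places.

2.34

Sorted: 5.1, 7.2, 8.3, 13.0, 15.2, 16.5, 17.0, 27.3, 28.4, 29.3, 31.7, 32.3, 34.8, 38.7, 43.9, 44.8.
n = 16.
(a) r = 13 → value at rank 13 = 34.8.
(b) r = 13.6; between ranks 13 (34.8) and 14 (38.7): 37.14.
|34.8 − 37.14| = 2.34.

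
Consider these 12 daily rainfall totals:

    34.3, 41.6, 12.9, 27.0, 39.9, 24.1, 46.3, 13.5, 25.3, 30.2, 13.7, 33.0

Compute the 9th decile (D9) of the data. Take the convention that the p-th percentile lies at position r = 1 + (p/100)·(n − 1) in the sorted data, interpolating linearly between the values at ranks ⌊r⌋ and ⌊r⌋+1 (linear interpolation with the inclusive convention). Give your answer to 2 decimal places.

41.43

Sorted: 12.9, 13.5, 13.7, 24.1, 25.3, 27.0, 30.2, 33.0, 34.3, 39.9, 41.6, 46.3.
n = 12.
r = 1 + (90/100)·(12 − 1) = 1 + 9.9 = 10.9.
Rank 10 is 39.9 and rank 11 is 41.6.
Interpolate: 39.9 + 0.9·(41.6 − 39.9) = 39.9 + 0.9·1.7 = 41.43.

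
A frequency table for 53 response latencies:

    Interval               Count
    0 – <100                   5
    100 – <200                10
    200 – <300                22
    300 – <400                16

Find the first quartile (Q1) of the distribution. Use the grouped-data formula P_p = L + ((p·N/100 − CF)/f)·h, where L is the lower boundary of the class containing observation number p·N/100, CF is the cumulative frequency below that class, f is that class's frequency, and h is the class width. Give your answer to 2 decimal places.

N = 53; target position k = 25/100 · 53 = 13.25.
Cumulative frequencies: 5, 15, 37, 53.
Observation 13.25 falls in the class 100 – <200.
L = 100, CF = 5, f = 10, h = 100.
P25 = 100 + ((13.25 − 5)/10)·100 = 100 + 82.5 = 182.5.

182.50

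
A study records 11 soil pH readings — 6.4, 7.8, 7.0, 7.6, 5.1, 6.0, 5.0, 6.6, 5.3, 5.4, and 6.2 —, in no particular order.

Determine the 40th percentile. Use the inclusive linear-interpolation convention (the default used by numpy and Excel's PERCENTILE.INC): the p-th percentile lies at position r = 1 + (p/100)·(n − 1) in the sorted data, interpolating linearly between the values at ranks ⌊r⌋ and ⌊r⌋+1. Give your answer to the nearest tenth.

6.0

Sorted: 5.0, 5.1, 5.3, 5.4, 6.0, 6.2, 6.4, 6.6, 7.0, 7.6, 7.8.
n = 11.
r = 1 + (40/100)·(11 − 1) = 1 + 4 = 5.
r is an integer, so P40 is the value at rank 5: 6.0.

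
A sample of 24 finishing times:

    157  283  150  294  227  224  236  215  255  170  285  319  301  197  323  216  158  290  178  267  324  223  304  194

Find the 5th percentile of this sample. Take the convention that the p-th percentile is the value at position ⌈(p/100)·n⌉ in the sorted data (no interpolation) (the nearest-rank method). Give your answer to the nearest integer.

157

Sorted: 150, 157, 158, 170, 178, 194, 197, 215, 216, 223, 224, 227, 236, 255, 267, 283, 285, 290, 294, 301, 304, 319, 323, 324.
n = 24.
Position = ⌈5/100 · 24⌉ = ⌈1.2⌉ = 2.
The value at rank 2 is 157.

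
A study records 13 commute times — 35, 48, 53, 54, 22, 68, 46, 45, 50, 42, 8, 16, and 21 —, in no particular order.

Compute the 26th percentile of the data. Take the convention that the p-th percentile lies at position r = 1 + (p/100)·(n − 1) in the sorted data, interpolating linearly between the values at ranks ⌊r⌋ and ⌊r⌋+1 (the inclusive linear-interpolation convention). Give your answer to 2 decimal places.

23.56

Sorted: 8, 16, 21, 22, 35, 42, 45, 46, 48, 50, 53, 54, 68.
n = 13.
r = 1 + (26/100)·(13 − 1) = 1 + 3.12 = 4.12.
Rank 4 is 22 and rank 5 is 35.
Interpolate: 22 + 0.12·(35 − 22) = 22 + 0.12·13 = 23.56.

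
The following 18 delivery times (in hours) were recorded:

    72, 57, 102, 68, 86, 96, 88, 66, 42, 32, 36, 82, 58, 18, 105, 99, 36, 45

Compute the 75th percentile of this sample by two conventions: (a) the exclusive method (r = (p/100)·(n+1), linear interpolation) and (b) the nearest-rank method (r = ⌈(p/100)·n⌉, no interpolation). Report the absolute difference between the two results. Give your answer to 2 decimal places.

Sorted: 18, 32, 36, 36, 42, 45, 57, 58, 66, 68, 72, 82, 86, 88, 96, 99, 102, 105.
n = 18.
(a) r = 14.25; between ranks 14 (88) and 15 (96): 90.
(b) the nearest-rank method: rank 14 → 88.
|90 − 88| = 2.

2.00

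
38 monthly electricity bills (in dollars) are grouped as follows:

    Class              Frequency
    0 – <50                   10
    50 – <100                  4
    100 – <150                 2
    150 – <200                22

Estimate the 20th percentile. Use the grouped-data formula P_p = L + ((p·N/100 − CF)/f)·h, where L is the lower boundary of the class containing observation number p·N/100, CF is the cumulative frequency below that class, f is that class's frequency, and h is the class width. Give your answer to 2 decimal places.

N = 38; target position k = 20/100 · 38 = 7.6.
Cumulative frequencies: 10, 14, 16, 38.
Observation 7.6 falls in the class 0 – <50.
L = 0, CF = 0, f = 10, h = 50.
P20 = 0 + ((7.6 − 0)/10)·50 = 0 + 38 = 38.

38.00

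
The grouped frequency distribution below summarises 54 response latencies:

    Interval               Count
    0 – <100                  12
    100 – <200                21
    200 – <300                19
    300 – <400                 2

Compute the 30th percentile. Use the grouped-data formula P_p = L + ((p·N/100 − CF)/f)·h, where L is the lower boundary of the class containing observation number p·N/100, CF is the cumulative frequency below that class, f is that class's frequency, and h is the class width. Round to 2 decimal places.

N = 54; target position k = 30/100 · 54 = 16.2.
Cumulative frequencies: 12, 33, 52, 54.
Observation 16.2 falls in the class 100 – <200.
L = 100, CF = 12, f = 21, h = 100.
P30 = 100 + ((16.2 − 12)/21)·100 = 100 + 20 = 120.

120.00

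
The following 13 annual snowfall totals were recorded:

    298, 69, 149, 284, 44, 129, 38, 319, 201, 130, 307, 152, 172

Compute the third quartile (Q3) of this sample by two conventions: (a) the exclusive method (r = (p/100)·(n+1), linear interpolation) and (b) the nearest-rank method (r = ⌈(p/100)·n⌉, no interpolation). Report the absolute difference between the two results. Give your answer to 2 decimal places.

7.00

Sorted: 38, 44, 69, 129, 130, 149, 152, 172, 201, 284, 298, 307, 319.
n = 13.
(a) r = 10.5; between ranks 10 (284) and 11 (298): 291.
(b) the nearest-rank method: rank 10 → 284.
|291 − 284| = 7.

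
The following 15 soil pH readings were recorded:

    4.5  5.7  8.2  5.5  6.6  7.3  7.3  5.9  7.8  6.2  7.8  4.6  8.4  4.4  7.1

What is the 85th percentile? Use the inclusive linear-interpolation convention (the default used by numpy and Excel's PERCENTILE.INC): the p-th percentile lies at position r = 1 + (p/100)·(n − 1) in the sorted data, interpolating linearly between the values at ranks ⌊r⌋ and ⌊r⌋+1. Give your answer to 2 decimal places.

7.80

Sorted: 4.4, 4.5, 4.6, 5.5, 5.7, 5.9, 6.2, 6.6, 7.1, 7.3, 7.3, 7.8, 7.8, 8.2, 8.4.
n = 15.
r = 1 + (85/100)·(15 − 1) = 1 + 11.9 = 12.9.
Rank 12 is 7.8 and rank 13 is 7.8.
Interpolate: 7.8 + 0.9·(7.8 − 7.8) = 7.8 + 0.9·0 = 7.8.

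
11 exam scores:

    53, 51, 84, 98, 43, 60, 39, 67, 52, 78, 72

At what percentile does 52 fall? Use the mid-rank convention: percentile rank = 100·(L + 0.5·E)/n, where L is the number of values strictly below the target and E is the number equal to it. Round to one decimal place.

31.8

Sorted: 39, 43, 51, 52, 53, 60, 67, 72, 78, 84, 98.
Count below 52: L = 3; count equal: E = 1; n = 11.
Percentile rank = 100·(3 + 0.5·1)/11 = 100·3.5/11 = 31.82.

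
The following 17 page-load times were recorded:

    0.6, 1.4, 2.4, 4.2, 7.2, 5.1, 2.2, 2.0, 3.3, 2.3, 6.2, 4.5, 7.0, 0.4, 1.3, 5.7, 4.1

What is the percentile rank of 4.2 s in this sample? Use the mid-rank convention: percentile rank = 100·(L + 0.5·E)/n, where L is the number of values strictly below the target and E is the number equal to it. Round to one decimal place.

Sorted: 0.4, 0.6, 1.3, 1.4, 2.0, 2.2, 2.3, 2.4, 3.3, 4.1, 4.2, 4.5, 5.1, 5.7, 6.2, 7.0, 7.2.
Count below 4.2: L = 10; count equal: E = 1; n = 17.
Percentile rank = 100·(10 + 0.5·1)/17 = 100·10.5/17 = 61.76.

61.8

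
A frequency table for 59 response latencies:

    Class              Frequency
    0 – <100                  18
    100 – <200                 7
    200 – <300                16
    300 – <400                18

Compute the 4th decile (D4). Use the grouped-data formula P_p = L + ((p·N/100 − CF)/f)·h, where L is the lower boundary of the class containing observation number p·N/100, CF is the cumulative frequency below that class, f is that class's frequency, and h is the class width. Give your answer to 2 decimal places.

N = 59; target position k = 40/100 · 59 = 23.6.
Cumulative frequencies: 18, 25, 41, 59.
Observation 23.6 falls in the class 100 – <200.
L = 100, CF = 18, f = 7, h = 100.
P40 = 100 + ((23.6 − 18)/7)·100 = 100 + 80 = 180.

180.00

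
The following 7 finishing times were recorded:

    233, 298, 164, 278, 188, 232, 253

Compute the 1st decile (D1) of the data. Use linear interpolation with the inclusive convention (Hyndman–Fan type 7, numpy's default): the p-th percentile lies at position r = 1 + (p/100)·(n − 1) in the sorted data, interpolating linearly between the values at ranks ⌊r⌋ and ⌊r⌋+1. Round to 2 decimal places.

Sorted: 164, 188, 232, 233, 253, 278, 298.
n = 7.
r = 1 + (10/100)·(7 − 1) = 1 + 0.6 = 1.6.
Rank 1 is 164 and rank 2 is 188.
Interpolate: 164 + 0.6·(188 − 164) = 164 + 0.6·24 = 178.4.

178.40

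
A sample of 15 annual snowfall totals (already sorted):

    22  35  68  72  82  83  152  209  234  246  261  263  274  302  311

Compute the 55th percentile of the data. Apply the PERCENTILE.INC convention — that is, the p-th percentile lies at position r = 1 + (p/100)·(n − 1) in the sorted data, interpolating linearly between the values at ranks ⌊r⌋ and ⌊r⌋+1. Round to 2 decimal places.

n = 15.
r = 1 + (55/100)·(15 − 1) = 1 + 7.7 = 8.7.
Rank 8 is 209 and rank 9 is 234.
Interpolate: 209 + 0.7·(234 − 209) = 209 + 0.7·25 = 226.5.

226.50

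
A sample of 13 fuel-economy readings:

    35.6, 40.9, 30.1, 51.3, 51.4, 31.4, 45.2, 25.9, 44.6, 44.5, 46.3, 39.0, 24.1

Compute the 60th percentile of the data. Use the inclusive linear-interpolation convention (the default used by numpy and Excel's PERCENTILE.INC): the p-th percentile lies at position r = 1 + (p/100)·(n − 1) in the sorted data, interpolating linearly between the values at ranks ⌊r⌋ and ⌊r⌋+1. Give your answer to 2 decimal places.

44.52

Sorted: 24.1, 25.9, 30.1, 31.4, 35.6, 39.0, 40.9, 44.5, 44.6, 45.2, 46.3, 51.3, 51.4.
n = 13.
r = 1 + (60/100)·(13 − 1) = 1 + 7.2 = 8.2.
Rank 8 is 44.5 and rank 9 is 44.6.
Interpolate: 44.5 + 0.2·(44.6 − 44.5) = 44.5 + 0.2·0.1 = 44.52.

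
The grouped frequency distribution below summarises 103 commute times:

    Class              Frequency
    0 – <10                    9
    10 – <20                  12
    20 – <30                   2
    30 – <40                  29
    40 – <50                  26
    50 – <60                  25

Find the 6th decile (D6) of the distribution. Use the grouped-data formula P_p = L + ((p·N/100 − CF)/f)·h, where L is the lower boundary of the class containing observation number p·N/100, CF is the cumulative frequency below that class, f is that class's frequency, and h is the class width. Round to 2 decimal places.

N = 103; target position k = 60/100 · 103 = 61.8.
Cumulative frequencies: 9, 21, 23, 52, 78, 103.
Observation 61.8 falls in the class 40 – <50.
L = 40, CF = 52, f = 26, h = 10.
P60 = 40 + ((61.8 − 52)/26)·10 = 40 + 3.76923 = 43.7692.

43.77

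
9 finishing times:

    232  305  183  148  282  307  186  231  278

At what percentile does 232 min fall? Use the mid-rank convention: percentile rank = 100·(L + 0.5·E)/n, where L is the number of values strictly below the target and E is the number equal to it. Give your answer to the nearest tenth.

50.0

Sorted: 148, 183, 186, 231, 232, 278, 282, 305, 307.
Count below 232: L = 4; count equal: E = 1; n = 9.
Percentile rank = 100·(4 + 0.5·1)/9 = 100·4.5/9 = 50.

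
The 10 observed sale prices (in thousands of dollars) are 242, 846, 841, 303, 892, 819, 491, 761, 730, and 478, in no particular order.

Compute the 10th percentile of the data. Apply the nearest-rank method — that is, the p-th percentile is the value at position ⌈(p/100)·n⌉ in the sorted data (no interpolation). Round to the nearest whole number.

242

Sorted: 242, 303, 478, 491, 730, 761, 819, 841, 846, 892.
n = 10.
Position = ⌈10/100 · 10⌉ = ⌈1⌉ = 1.
The value at rank 1 is 242.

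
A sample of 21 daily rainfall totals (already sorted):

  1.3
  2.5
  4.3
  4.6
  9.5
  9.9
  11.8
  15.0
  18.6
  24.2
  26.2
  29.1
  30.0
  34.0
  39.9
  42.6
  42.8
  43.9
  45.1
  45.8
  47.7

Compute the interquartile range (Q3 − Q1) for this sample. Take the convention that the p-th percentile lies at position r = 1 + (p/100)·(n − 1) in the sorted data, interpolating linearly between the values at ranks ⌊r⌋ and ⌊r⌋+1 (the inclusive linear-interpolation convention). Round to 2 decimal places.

n = 21.
P25: r = 6 (integer) → 9.9.
P75: r = 16 (integer) → 42.6.
Difference: 42.6 − 9.9 = 32.7.

32.70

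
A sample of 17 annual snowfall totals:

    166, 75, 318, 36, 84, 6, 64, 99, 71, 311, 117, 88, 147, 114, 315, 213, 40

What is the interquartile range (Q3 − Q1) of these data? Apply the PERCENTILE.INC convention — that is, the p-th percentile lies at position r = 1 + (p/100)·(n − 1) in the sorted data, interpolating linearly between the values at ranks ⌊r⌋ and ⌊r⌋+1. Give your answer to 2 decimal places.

Sorted: 6, 36, 40, 64, 71, 75, 84, 88, 99, 114, 117, 147, 166, 213, 311, 315, 318.
n = 17.
P25: r = 5 (integer) → 71.
P75: r = 13 (integer) → 166.
Difference: 166 − 71 = 95.

95.00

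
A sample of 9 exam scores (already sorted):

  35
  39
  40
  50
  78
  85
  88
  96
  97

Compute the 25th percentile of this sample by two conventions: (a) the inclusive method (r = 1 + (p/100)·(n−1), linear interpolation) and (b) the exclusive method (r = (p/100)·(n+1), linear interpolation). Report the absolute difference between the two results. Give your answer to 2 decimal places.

0.50

n = 9.
(a) r = 3 → value at rank 3 = 40.
(b) r = 2.5; between ranks 2 (39) and 3 (40): 39.5.
|40 − 39.5| = 0.5.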